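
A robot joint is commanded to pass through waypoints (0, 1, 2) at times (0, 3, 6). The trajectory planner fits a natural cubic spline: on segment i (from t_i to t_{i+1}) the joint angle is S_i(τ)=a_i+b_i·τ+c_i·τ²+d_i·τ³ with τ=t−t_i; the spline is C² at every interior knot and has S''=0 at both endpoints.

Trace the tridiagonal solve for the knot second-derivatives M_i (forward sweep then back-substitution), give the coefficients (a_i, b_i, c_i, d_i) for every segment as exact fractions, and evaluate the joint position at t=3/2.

  seg 0: a=0 b=1/3 c=0 d=0
  seg 1: a=1 b=1/3 c=0 d=0
S(3/2) = 1/2

Δ: Δ0=1/3, Δ1=1/3
row 1: diag=12, rhs=0; c'=1/4, d'=0
back: M1=0
M: M0=0, M1=0, M2=0
seg 0: a=0, c=M0/2=0, d=(M1−M0)/(6·3)=0, b=Δ0−h0·(2M0+M1)/6=1/3
seg 1: a=1, c=M1/2=0, d=(M2−M1)/(6·3)=0, b=Δ1−h1·(2M1+M2)/6=1/3
t_q=3/2 → seg 0, τ=3/2; S=0+1/3·τ+0·τ²+0·τ³=1/2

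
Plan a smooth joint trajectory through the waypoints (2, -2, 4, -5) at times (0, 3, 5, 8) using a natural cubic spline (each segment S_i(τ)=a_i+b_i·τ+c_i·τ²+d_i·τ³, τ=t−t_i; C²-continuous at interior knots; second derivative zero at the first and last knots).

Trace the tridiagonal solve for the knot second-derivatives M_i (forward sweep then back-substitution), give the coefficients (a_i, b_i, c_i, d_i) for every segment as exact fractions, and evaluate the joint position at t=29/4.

  seg 0: a=2 b=-49/16 c=0 d=83/432
  seg 1: a=-2 b=17/8 c=83/48 d=-31/48
  seg 2: a=4 b=31/24 c=-103/48 d=103/432
S(29/4) = -1271/1024

Δ: Δ0=-4/3, Δ1=3, Δ2=-3
row 1: diag=10, rhs=26; c'=1/5, d'=13/5
row 2: denom=10−2·1/5=48/5; d'=(-36−2·13/5)/(48/5)=-103/24
back: M2=-103/24
back: M1=13/5−1/5·-103/24=83/24
M: M0=0, M1=83/24, M2=-103/24, M3=0
seg 0: a=2, c=M0/2=0, d=(M1−M0)/(6·3)=83/432, b=Δ0−h0·(2M0+M1)/6=-49/16
seg 1: a=-2, c=M1/2=83/48, d=(M2−M1)/(6·2)=-31/48, b=Δ1−h1·(2M1+M2)/6=17/8
seg 2: a=4, c=M2/2=-103/48, d=(M3−M2)/(6·3)=103/432, b=Δ2−h2·(2M2+M3)/6=31/24
t_q=29/4 → seg 2, τ=9/4; S=4+31/24·τ+-103/48·τ²+103/432·τ³=-1271/1024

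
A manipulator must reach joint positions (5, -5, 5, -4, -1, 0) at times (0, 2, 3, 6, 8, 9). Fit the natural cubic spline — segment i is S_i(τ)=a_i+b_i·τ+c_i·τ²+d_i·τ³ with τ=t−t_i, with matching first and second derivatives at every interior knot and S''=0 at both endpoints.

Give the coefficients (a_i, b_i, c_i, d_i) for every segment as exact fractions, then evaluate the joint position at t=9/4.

Δ: Δ0=-5, Δ1=10, Δ2=-3, Δ3=3/2, Δ4=1
row 1: diag=6, rhs=90; c'=1/6, d'=15
row 2: denom=8−1·1/6=47/6; d'=(-78−1·15)/(47/6)=-558/47
row 3: denom=10−3·18/47=416/47; d'=(27−3·-558/47)/(416/47)=2943/416
row 4: denom=6−2·47/208=577/104; d'=(-3−2·2943/416)/(577/104)=-3567/1154
back: M4=-3567/1154
back: M3=2943/416−47/208·-3567/1154=4485/577
back: M2=-558/47−18/47·4485/577=-8568/577
back: M1=15−1/6·-8568/577=10083/577
M: M0=0, M1=10083/577, M2=-8568/577, M3=4485/577, M4=-3567/1154, M5=0
seg 0: a=5, c=M0/2=0, d=(M1−M0)/(6·2)=3361/2308, b=Δ0−h0·(2M0+M1)/6=-6246/577
seg 1: a=-5, c=M1/2=10083/1154, d=(M2−M1)/(6·1)=-6217/1154, b=Δ1−h1·(2M1+M2)/6=3837/577
seg 2: a=5, c=M2/2=-4284/577, d=(M3−M2)/(6·3)=4351/3462, b=Δ2−h2·(2M2+M3)/6=9189/1154
seg 3: a=-4, c=M3/2=4485/1154, d=(M4−M3)/(6·2)=-4179/4616, b=Δ3−h3·(2M3+M4)/6=-1530/577
seg 4: a=-1, c=M4/2=-3567/2308, d=(M5−M4)/(6·1)=1189/2308, b=Δ4−h4·(2M4+M5)/6=2343/1154
t_q=9/4 → seg 1, τ=1/4; S=-5+3837/577·τ+10083/1154·τ²+-6217/1154·τ³=-212381/73856

  seg 0: a=5 b=-6246/577 c=0 d=3361/2308
  seg 1: a=-5 b=3837/577 c=10083/1154 d=-6217/1154
  seg 2: a=5 b=9189/1154 c=-4284/577 d=4351/3462
  seg 3: a=-4 b=-1530/577 c=4485/1154 d=-4179/4616
  seg 4: a=-1 b=2343/1154 c=-3567/2308 d=1189/2308
S(9/4) = -212381/73856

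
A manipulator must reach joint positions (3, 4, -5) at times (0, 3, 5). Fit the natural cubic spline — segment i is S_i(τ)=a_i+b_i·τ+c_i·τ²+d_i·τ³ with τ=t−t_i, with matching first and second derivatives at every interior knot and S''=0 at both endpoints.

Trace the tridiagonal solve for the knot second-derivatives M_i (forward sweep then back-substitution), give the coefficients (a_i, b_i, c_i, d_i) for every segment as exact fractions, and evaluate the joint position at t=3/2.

Δ: Δ0=1/3, Δ1=-9/2
row 1: diag=10, rhs=-29; c'=1/5, d'=-29/10
back: M1=-29/10
M: M0=0, M1=-29/10, M2=0
seg 0: a=3, c=M0/2=0, d=(M1−M0)/(6·3)=-29/180, b=Δ0−h0·(2M0+M1)/6=107/60
seg 1: a=4, c=M1/2=-29/20, d=(M2−M1)/(6·2)=29/120, b=Δ1−h1·(2M1+M2)/6=-77/30
t_q=3/2 → seg 0, τ=3/2; S=3+107/60·τ+0·τ²+-29/180·τ³=821/160

  seg 0: a=3 b=107/60 c=0 d=-29/180
  seg 1: a=4 b=-77/30 c=-29/20 d=29/120
S(3/2) = 821/160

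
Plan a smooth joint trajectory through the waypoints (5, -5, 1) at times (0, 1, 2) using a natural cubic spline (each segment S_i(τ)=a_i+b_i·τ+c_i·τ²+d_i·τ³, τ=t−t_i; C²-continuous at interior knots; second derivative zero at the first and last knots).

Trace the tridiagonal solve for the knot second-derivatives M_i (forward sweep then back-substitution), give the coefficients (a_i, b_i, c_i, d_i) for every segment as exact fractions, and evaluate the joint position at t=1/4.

Δ: Δ0=-10, Δ1=6
row 1: diag=4, rhs=96; c'=1/4, d'=24
back: M1=24
M: M0=0, M1=24, M2=0
seg 0: a=5, c=M0/2=0, d=(M1−M0)/(6·1)=4, b=Δ0−h0·(2M0+M1)/6=-14
seg 1: a=-5, c=M1/2=12, d=(M2−M1)/(6·1)=-4, b=Δ1−h1·(2M1+M2)/6=-2
t_q=1/4 → seg 0, τ=1/4; S=5+-14·τ+0·τ²+4·τ³=25/16

  seg 0: a=5 b=-14 c=0 d=4
  seg 1: a=-5 b=-2 c=12 d=-4
S(1/4) = 25/16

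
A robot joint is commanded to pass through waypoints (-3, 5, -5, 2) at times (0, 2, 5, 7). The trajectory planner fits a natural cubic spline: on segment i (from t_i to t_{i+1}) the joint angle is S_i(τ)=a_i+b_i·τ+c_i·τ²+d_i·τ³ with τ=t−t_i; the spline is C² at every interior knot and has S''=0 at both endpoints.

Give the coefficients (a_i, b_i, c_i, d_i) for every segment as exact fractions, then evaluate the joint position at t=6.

Δ: Δ0=4, Δ1=-10/3, Δ2=7/2
row 1: diag=10, rhs=-44; c'=3/10, d'=-22/5
row 2: denom=10−3·3/10=91/10; d'=(41−3·-22/5)/(91/10)=542/91
back: M2=542/91
back: M1=-22/5−3/10·542/91=-563/91
M: M0=0, M1=-563/91, M2=542/91, M3=0
seg 0: a=-3, c=M0/2=0, d=(M1−M0)/(6·2)=-563/1092, b=Δ0−h0·(2M0+M1)/6=1655/273
seg 1: a=5, c=M1/2=-563/182, d=(M2−M1)/(6·3)=85/126, b=Δ1−h1·(2M1+M2)/6=-34/273
seg 2: a=-5, c=M2/2=271/91, d=(M3−M2)/(6·2)=-271/546, b=Δ2−h2·(2M2+M3)/6=-257/546
t_q=6 → seg 2, τ=1; S=-5+-257/546·τ+271/91·τ²+-271/546·τ³=-272/91

  seg 0: a=-3 b=1655/273 c=0 d=-563/1092
  seg 1: a=5 b=-34/273 c=-563/182 d=85/126
  seg 2: a=-5 b=-257/546 c=271/91 d=-271/546
S(6) = -272/91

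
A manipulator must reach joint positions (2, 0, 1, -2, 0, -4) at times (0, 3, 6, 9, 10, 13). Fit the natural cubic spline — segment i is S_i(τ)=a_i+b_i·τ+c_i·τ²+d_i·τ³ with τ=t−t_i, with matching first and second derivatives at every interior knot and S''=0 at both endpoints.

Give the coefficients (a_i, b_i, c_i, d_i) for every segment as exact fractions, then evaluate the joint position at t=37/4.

Δ: Δ0=-2/3, Δ1=1/3, Δ2=-1, Δ3=2, Δ4=-4/3
row 1: diag=12, rhs=6; c'=1/4, d'=1/2
row 2: denom=12−3·1/4=45/4; d'=(-8−3·1/2)/(45/4)=-38/45
row 3: denom=8−3·4/15=36/5; d'=(18−3·-38/45)/(36/5)=77/27
row 4: denom=8−1·5/36=283/36; d'=(-20−1·77/27)/(283/36)=-2468/849
back: M4=-2468/849
back: M3=77/27−5/36·-2468/849=2764/849
back: M2=-38/45−4/15·2764/849=-1454/849
back: M1=1/2−1/4·-1454/849=788/849
M: M0=0, M1=788/849, M2=-1454/849, M3=2764/849, M4=-2468/849, M5=0
seg 0: a=2, c=M0/2=0, d=(M1−M0)/(6·3)=394/7641, b=Δ0−h0·(2M0+M1)/6=-320/283
seg 1: a=0, c=M1/2=394/849, d=(M2−M1)/(6·3)=-1121/7641, b=Δ1−h1·(2M1+M2)/6=74/283
seg 2: a=1, c=M2/2=-727/849, d=(M3−M2)/(6·3)=703/2547, b=Δ2−h2·(2M2+M3)/6=-259/283
seg 3: a=-2, c=M3/2=1382/849, d=(M4−M3)/(6·1)=-872/849, b=Δ3−h3·(2M3+M4)/6=396/283
seg 4: a=0, c=M4/2=-1234/849, d=(M5−M4)/(6·3)=1234/7641, b=Δ4−h4·(2M4+M5)/6=1336/849
t_q=37/4 → seg 3, τ=1/4; S=-2+396/283·τ+1382/849·τ²+-872/849·τ³=-1771/1132

  seg 0: a=2 b=-320/283 c=0 d=394/7641
  seg 1: a=0 b=74/283 c=394/849 d=-1121/7641
  seg 2: a=1 b=-259/283 c=-727/849 d=703/2547
  seg 3: a=-2 b=396/283 c=1382/849 d=-872/849
  seg 4: a=0 b=1336/849 c=-1234/849 d=1234/7641
S(37/4) = -1771/1132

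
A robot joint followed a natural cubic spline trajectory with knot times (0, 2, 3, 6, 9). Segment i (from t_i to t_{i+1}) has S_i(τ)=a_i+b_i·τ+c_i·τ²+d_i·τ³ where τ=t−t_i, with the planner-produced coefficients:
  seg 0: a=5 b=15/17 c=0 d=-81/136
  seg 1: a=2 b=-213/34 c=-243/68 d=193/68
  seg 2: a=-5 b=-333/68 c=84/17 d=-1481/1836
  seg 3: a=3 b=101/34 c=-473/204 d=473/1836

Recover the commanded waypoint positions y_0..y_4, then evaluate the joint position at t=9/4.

y_0 = S_0(0) = a_0 = 5
y_1 = S_1(0) = a_1 = 2
y_2 = S_2(0) = a_2 = -5
y_3 = S_3(0) = a_3 = 3
y_4 = S_3(3) = -2
t_q=9/4 is in segment 1 (τ=1/4); S_1(τ)=1109/4352

y_0=5 y_1=2 y_2=-5 y_3=3 y_4=-2
S(9/4) = 1109/4352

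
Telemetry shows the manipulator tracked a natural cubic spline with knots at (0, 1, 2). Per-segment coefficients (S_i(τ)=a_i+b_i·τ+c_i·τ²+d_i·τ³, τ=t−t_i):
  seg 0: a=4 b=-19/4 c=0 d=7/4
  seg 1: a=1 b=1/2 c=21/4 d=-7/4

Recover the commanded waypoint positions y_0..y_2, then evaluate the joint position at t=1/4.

y_0=4 y_1=1 y_2=5
S(1/4) = 727/256

y_0 = S_0(0) = a_0 = 4
y_1 = S_1(0) = a_1 = 1
y_2 = S_1(1) = 5
t_q=1/4 is in segment 0 (τ=1/4); S_0(τ)=727/256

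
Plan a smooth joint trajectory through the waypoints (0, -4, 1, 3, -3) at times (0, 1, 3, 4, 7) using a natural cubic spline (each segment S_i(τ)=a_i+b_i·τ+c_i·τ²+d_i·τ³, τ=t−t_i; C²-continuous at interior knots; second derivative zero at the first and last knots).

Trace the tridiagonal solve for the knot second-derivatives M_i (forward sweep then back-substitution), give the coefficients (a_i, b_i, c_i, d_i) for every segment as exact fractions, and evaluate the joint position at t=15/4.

  seg 0: a=0 b=-2611/500 c=0 d=611/500
  seg 1: a=-4 b=-389/250 c=1833/500 d=-819/1000
  seg 2: a=1 b=82/25 c=-156/125 d=-4/125
  seg 3: a=3 b=86/125 c=-168/125 d=56/375
S(15/4) = 5489/2000

Δ: Δ0=-4, Δ1=5/2, Δ2=2, Δ3=-2
row 1: diag=6, rhs=39; c'=1/3, d'=13/2
row 2: denom=6−2·1/3=16/3; d'=(-3−2·13/2)/(16/3)=-3
row 3: denom=8−1·3/16=125/16; d'=(-24−1·-3)/(125/16)=-336/125
back: M3=-336/125
back: M2=-3−3/16·-336/125=-312/125
back: M1=13/2−1/3·-312/125=1833/250
M: M0=0, M1=1833/250, M2=-312/125, M3=-336/125, M4=0
seg 0: a=0, c=M0/2=0, d=(M1−M0)/(6·1)=611/500, b=Δ0−h0·(2M0+M1)/6=-2611/500
seg 1: a=-4, c=M1/2=1833/500, d=(M2−M1)/(6·2)=-819/1000, b=Δ1−h1·(2M1+M2)/6=-389/250
seg 2: a=1, c=M2/2=-156/125, d=(M3−M2)/(6·1)=-4/125, b=Δ2−h2·(2M2+M3)/6=82/25
seg 3: a=3, c=M3/2=-168/125, d=(M4−M3)/(6·3)=56/375, b=Δ3−h3·(2M3+M4)/6=86/125
t_q=15/4 → seg 2, τ=3/4; S=1+82/25·τ+-156/125·τ²+-4/125·τ³=5489/2000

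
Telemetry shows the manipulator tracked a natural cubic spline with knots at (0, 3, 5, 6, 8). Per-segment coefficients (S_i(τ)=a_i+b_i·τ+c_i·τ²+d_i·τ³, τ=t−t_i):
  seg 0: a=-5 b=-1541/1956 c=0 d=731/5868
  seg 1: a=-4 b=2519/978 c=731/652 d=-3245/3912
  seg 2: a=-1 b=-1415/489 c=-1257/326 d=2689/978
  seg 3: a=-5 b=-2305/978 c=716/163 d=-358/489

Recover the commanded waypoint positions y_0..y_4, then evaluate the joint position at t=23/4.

y_0=-5 y_1=-4 y_2=-1 y_3=-5 y_4=2
S(23/4) = -87195/20864

y_0 = S_0(0) = a_0 = -5
y_1 = S_1(0) = a_1 = -4
y_2 = S_2(0) = a_2 = -1
y_3 = S_3(0) = a_3 = -5
y_4 = S_3(2) = 2
t_q=23/4 is in segment 2 (τ=3/4); S_2(τ)=-87195/20864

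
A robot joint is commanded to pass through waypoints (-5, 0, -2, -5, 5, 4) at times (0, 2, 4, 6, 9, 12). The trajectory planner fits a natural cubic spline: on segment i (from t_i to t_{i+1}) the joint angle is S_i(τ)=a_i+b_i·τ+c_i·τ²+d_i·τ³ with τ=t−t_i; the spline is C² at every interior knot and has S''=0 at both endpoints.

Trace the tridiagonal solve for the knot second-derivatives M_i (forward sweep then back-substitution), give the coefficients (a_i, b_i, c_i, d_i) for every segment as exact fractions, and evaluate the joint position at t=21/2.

Δ: Δ0=5/2, Δ1=-1, Δ2=-3/2, Δ3=10/3, Δ4=-1/3
row 1: diag=8, rhs=-21; c'=1/4, d'=-21/8
row 2: denom=8−2·1/4=15/2; d'=(-3−2·-21/8)/(15/2)=3/10
row 3: denom=10−2·4/15=142/15; d'=(29−2·3/10)/(142/15)=3
row 4: denom=12−3·45/142=1569/142; d'=(-22−3·3)/(1569/142)=-4402/1569
back: M4=-4402/1569
back: M3=3−45/142·-4402/1569=2034/523
back: M2=3/10−4/15·2034/523=-771/1046
back: M1=-21/8−1/4·-771/1046=-2553/1046
M: M0=0, M1=-2553/1046, M2=-771/1046, M3=2034/523, M4=-4402/1569, M5=0
seg 0: a=-5, c=M0/2=0, d=(M1−M0)/(6·2)=-851/4184, b=Δ0−h0·(2M0+M1)/6=1733/523
seg 1: a=0, c=M1/2=-2553/2092, d=(M2−M1)/(6·2)=297/2092, b=Δ1−h1·(2M1+M2)/6=913/1046
seg 2: a=-2, c=M2/2=-771/2092, d=(M3−M2)/(6·2)=1613/4184, b=Δ2−h2·(2M2+M3)/6=-2411/1046
seg 3: a=-5, c=M3/2=1017/523, d=(M4−M3)/(6·3)=-5252/14121, b=Δ3−h3·(2M3+M4)/6=443/523
seg 4: a=5, c=M4/2=-2201/1569, d=(M5−M4)/(6·3)=2201/14121, b=Δ4−h4·(2M4+M5)/6=1293/523
t_q=21/2 → seg 4, τ=3/2; S=5+1293/523·τ+-2201/1569·τ²+2201/14121·τ³=25431/4184

  seg 0: a=-5 b=1733/523 c=0 d=-851/4184
  seg 1: a=0 b=913/1046 c=-2553/2092 d=297/2092
  seg 2: a=-2 b=-2411/1046 c=-771/2092 d=1613/4184
  seg 3: a=-5 b=443/523 c=1017/523 d=-5252/14121
  seg 4: a=5 b=1293/523 c=-2201/1569 d=2201/14121
S(21/2) = 25431/4184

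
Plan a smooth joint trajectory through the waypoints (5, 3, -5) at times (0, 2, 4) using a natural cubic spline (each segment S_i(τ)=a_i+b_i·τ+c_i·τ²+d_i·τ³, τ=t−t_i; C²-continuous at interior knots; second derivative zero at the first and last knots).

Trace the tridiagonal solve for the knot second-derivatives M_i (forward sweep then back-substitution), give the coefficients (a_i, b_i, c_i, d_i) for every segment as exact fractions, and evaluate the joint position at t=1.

Δ: Δ0=-1, Δ1=-4
row 1: diag=8, rhs=-18; c'=1/4, d'=-9/4
back: M1=-9/4
M: M0=0, M1=-9/4, M2=0
seg 0: a=5, c=M0/2=0, d=(M1−M0)/(6·2)=-3/16, b=Δ0−h0·(2M0+M1)/6=-1/4
seg 1: a=3, c=M1/2=-9/8, d=(M2−M1)/(6·2)=3/16, b=Δ1−h1·(2M1+M2)/6=-5/2
t_q=1 → seg 0, τ=1; S=5+-1/4·τ+0·τ²+-3/16·τ³=73/16

  seg 0: a=5 b=-1/4 c=0 d=-3/16
  seg 1: a=3 b=-5/2 c=-9/8 d=3/16
S(1) = 73/16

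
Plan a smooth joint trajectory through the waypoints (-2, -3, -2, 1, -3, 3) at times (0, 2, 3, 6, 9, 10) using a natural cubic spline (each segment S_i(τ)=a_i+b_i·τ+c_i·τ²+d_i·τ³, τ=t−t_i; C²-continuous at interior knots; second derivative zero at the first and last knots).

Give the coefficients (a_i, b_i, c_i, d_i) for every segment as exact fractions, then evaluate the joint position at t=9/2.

  seg 0: a=-2 b=-6913/7314 c=0 d=407/3657
  seg 1: a=-3 b=2855/7314 c=814/1219 d=-425/7314
  seg 2: a=-2 b=5674/3657 c=1203/2438 d=-14861/65826
  seg 3: a=1 b=-11581/7314 c=-5626/3657 d=35585/65826
  seg 4: a=-3 b=13831/3657 c=8111/2438 d=-8111/7314
S(9/2) = 13177/19504

Δ: Δ0=-1/2, Δ1=1, Δ2=1, Δ3=-4/3, Δ4=6
row 1: diag=6, rhs=9; c'=1/6, d'=3/2
row 2: denom=8−1·1/6=47/6; d'=(0−1·3/2)/(47/6)=-9/47
row 3: denom=12−3·18/47=510/47; d'=(-14−3·-9/47)/(510/47)=-631/510
row 4: denom=8−3·47/170=1219/170; d'=(44−3·-631/510)/(1219/170)=8111/1219
back: M4=8111/1219
back: M3=-631/510−47/170·8111/1219=-11252/3657
back: M2=-9/47−18/47·-11252/3657=1203/1219
back: M1=3/2−1/6·1203/1219=1628/1219
M: M0=0, M1=1628/1219, M2=1203/1219, M3=-11252/3657, M4=8111/1219, M5=0
seg 0: a=-2, c=M0/2=0, d=(M1−M0)/(6·2)=407/3657, b=Δ0−h0·(2M0+M1)/6=-6913/7314
seg 1: a=-3, c=M1/2=814/1219, d=(M2−M1)/(6·1)=-425/7314, b=Δ1−h1·(2M1+M2)/6=2855/7314
seg 2: a=-2, c=M2/2=1203/2438, d=(M3−M2)/(6·3)=-14861/65826, b=Δ2−h2·(2M2+M3)/6=5674/3657
seg 3: a=1, c=M3/2=-5626/3657, d=(M4−M3)/(6·3)=35585/65826, b=Δ3−h3·(2M3+M4)/6=-11581/7314
seg 4: a=-3, c=M4/2=8111/2438, d=(M5−M4)/(6·1)=-8111/7314, b=Δ4−h4·(2M4+M5)/6=13831/3657
t_q=9/2 → seg 2, τ=3/2; S=-2+5674/3657·τ+1203/2438·τ²+-14861/65826·τ³=13177/19504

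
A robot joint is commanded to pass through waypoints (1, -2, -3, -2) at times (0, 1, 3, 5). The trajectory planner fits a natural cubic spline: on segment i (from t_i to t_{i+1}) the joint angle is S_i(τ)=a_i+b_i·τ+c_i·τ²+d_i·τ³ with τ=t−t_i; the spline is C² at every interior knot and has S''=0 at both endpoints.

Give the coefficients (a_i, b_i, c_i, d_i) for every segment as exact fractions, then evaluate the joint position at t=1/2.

  seg 0: a=1 b=-75/22 c=0 d=9/22
  seg 1: a=-2 b=-24/11 c=27/22 d=-17/88
  seg 2: a=-3 b=9/22 c=3/44 d=-1/88
S(1/2) = -115/176

Δ: Δ0=-3, Δ1=-1/2, Δ2=1/2
row 1: diag=6, rhs=15; c'=1/3, d'=5/2
row 2: denom=8−2·1/3=22/3; d'=(6−2·5/2)/(22/3)=3/22
back: M2=3/22
back: M1=5/2−1/3·3/22=27/11
M: M0=0, M1=27/11, M2=3/22, M3=0
seg 0: a=1, c=M0/2=0, d=(M1−M0)/(6·1)=9/22, b=Δ0−h0·(2M0+M1)/6=-75/22
seg 1: a=-2, c=M1/2=27/22, d=(M2−M1)/(6·2)=-17/88, b=Δ1−h1·(2M1+M2)/6=-24/11
seg 2: a=-3, c=M2/2=3/44, d=(M3−M2)/(6·2)=-1/88, b=Δ2−h2·(2M2+M3)/6=9/22
t_q=1/2 → seg 0, τ=1/2; S=1+-75/22·τ+0·τ²+9/22·τ³=-115/176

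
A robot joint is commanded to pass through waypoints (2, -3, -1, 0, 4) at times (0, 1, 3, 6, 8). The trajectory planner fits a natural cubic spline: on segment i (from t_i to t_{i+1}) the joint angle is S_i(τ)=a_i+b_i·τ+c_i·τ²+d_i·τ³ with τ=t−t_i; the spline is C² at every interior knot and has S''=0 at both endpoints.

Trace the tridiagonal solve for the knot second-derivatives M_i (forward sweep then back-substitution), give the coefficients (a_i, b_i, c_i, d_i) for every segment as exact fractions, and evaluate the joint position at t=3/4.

Δ: Δ0=-5, Δ1=1, Δ2=1/3, Δ3=2
row 1: diag=6, rhs=36; c'=1/3, d'=6
row 2: denom=10−2·1/3=28/3; d'=(-4−2·6)/(28/3)=-12/7
row 3: denom=10−3·9/28=253/28; d'=(10−3·-12/7)/(253/28)=424/253
back: M3=424/253
back: M2=-12/7−9/28·424/253=-570/253
back: M1=6−1/3·-570/253=1708/253
M: M0=0, M1=1708/253, M2=-570/253, M3=424/253, M4=0
seg 0: a=2, c=M0/2=0, d=(M1−M0)/(6·1)=854/759, b=Δ0−h0·(2M0+M1)/6=-4649/759
seg 1: a=-3, c=M1/2=854/253, d=(M2−M1)/(6·2)=-1139/1518, b=Δ1−h1·(2M1+M2)/6=-2087/759
seg 2: a=-1, c=M2/2=-285/253, d=(M3−M2)/(6·3)=497/2277, b=Δ2−h2·(2M2+M3)/6=1327/759
seg 3: a=0, c=M3/2=212/253, d=(M4−M3)/(6·2)=-106/759, b=Δ3−h3·(2M3+M4)/6=670/759
t_q=3/4 → seg 0, τ=3/4; S=2+-4649/759·τ+0·τ²+854/759·τ³=-17157/8096

  seg 0: a=2 b=-4649/759 c=0 d=854/759
  seg 1: a=-3 b=-2087/759 c=854/253 d=-1139/1518
  seg 2: a=-1 b=1327/759 c=-285/253 d=497/2277
  seg 3: a=0 b=670/759 c=212/253 d=-106/759
S(3/4) = -17157/8096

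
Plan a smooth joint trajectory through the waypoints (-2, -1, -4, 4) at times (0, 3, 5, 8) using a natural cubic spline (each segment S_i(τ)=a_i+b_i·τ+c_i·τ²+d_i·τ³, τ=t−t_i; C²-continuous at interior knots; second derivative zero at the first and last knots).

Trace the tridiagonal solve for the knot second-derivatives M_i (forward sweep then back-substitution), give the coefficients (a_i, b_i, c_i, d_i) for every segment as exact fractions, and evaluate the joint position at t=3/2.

  seg 0: a=-2 b=7/6 c=0 d=-5/54
  seg 1: a=-1 b=-4/3 c=-5/6 d=3/8
  seg 2: a=-4 b=-1/6 c=17/12 d=-17/108
S(3/2) = -9/16

Δ: Δ0=1/3, Δ1=-3/2, Δ2=8/3
row 1: diag=10, rhs=-11; c'=1/5, d'=-11/10
row 2: denom=10−2·1/5=48/5; d'=(25−2·-11/10)/(48/5)=17/6
back: M2=17/6
back: M1=-11/10−1/5·17/6=-5/3
M: M0=0, M1=-5/3, M2=17/6, M3=0
seg 0: a=-2, c=M0/2=0, d=(M1−M0)/(6·3)=-5/54, b=Δ0−h0·(2M0+M1)/6=7/6
seg 1: a=-1, c=M1/2=-5/6, d=(M2−M1)/(6·2)=3/8, b=Δ1−h1·(2M1+M2)/6=-4/3
seg 2: a=-4, c=M2/2=17/12, d=(M3−M2)/(6·3)=-17/108, b=Δ2−h2·(2M2+M3)/6=-1/6
t_q=3/2 → seg 0, τ=3/2; S=-2+7/6·τ+0·τ²+-5/54·τ³=-9/16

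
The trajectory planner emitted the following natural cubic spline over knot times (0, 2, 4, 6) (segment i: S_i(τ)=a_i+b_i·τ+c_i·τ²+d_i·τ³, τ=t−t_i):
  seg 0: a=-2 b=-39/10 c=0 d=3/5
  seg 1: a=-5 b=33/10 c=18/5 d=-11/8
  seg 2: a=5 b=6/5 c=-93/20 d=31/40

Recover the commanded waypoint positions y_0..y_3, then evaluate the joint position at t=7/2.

y_0=-2 y_1=-5 y_2=5 y_3=-5
S(7/2) = 1091/320

y_0 = S_0(0) = a_0 = -2
y_1 = S_1(0) = a_1 = -5
y_2 = S_2(0) = a_2 = 5
y_3 = S_2(2) = -5
t_q=7/2 is in segment 1 (τ=3/2); S_1(τ)=1091/320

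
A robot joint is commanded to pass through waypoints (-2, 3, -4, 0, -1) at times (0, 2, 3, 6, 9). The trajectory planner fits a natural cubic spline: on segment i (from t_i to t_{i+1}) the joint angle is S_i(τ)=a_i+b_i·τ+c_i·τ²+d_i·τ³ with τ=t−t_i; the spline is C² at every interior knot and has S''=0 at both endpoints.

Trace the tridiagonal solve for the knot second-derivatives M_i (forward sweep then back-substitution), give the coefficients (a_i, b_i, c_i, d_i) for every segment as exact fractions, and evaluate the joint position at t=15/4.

  seg 0: a=-2 b=523/85 c=0 d=-621/680
  seg 1: a=3 b=-817/170 c=-1863/340 d=1117/340
  seg 2: a=-4 b=-2009/340 c=372/85 d=-1201/1836
  seg 3: a=0 b=457/170 c=-1541/1020 d=1541/9180
S(15/4) = -135909/21760

Δ: Δ0=5/2, Δ1=-7, Δ2=4/3, Δ3=-1/3
row 1: diag=6, rhs=-57; c'=1/6, d'=-19/2
row 2: denom=8−1·1/6=47/6; d'=(50−1·-19/2)/(47/6)=357/47
row 3: denom=12−3·18/47=510/47; d'=(-10−3·357/47)/(510/47)=-1541/510
back: M3=-1541/510
back: M2=357/47−18/47·-1541/510=744/85
back: M1=-19/2−1/6·744/85=-1863/170
M: M0=0, M1=-1863/170, M2=744/85, M3=-1541/510, M4=0
seg 0: a=-2, c=M0/2=0, d=(M1−M0)/(6·2)=-621/680, b=Δ0−h0·(2M0+M1)/6=523/85
seg 1: a=3, c=M1/2=-1863/340, d=(M2−M1)/(6·1)=1117/340, b=Δ1−h1·(2M1+M2)/6=-817/170
seg 2: a=-4, c=M2/2=372/85, d=(M3−M2)/(6·3)=-1201/1836, b=Δ2−h2·(2M2+M3)/6=-2009/340
seg 3: a=0, c=M3/2=-1541/1020, d=(M4−M3)/(6·3)=1541/9180, b=Δ3−h3·(2M3+M4)/6=457/170
t_q=15/4 → seg 2, τ=3/4; S=-4+-2009/340·τ+372/85·τ²+-1201/1836·τ³=-135909/21760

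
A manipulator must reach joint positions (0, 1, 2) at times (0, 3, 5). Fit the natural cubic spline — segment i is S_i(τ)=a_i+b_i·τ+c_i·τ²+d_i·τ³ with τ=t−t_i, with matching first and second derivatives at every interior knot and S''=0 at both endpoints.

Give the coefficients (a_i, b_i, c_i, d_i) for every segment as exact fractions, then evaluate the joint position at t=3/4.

Δ: Δ0=1/3, Δ1=1/2
row 1: diag=10, rhs=1; c'=1/5, d'=1/10
back: M1=1/10
M: M0=0, M1=1/10, M2=0
seg 0: a=0, c=M0/2=0, d=(M1−M0)/(6·3)=1/180, b=Δ0−h0·(2M0+M1)/6=17/60
seg 1: a=1, c=M1/2=1/20, d=(M2−M1)/(6·2)=-1/120, b=Δ1−h1·(2M1+M2)/6=13/30
t_q=3/4 → seg 0, τ=3/4; S=0+17/60·τ+0·τ²+1/180·τ³=55/256

  seg 0: a=0 b=17/60 c=0 d=1/180
  seg 1: a=1 b=13/30 c=1/20 d=-1/120
S(3/4) = 55/256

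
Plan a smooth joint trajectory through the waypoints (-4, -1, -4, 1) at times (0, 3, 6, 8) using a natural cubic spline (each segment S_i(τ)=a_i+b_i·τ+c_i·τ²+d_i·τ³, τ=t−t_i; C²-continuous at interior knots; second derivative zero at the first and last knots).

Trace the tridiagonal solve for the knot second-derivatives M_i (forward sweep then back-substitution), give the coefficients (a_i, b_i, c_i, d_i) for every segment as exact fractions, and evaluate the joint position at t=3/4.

Δ: Δ0=1, Δ1=-1, Δ2=5/2
row 1: diag=12, rhs=-12; c'=1/4, d'=-1
row 2: denom=10−3·1/4=37/4; d'=(21−3·-1)/(37/4)=96/37
back: M2=96/37
back: M1=-1−1/4·96/37=-61/37
M: M0=0, M1=-61/37, M2=96/37, M3=0
seg 0: a=-4, c=M0/2=0, d=(M1−M0)/(6·3)=-61/666, b=Δ0−h0·(2M0+M1)/6=135/74
seg 1: a=-1, c=M1/2=-61/74, d=(M2−M1)/(6·3)=157/666, b=Δ1−h1·(2M1+M2)/6=-24/37
seg 2: a=-4, c=M2/2=48/37, d=(M3−M2)/(6·2)=-8/37, b=Δ2−h2·(2M2+M3)/6=57/74
t_q=3/4 → seg 0, τ=3/4; S=-4+135/74·τ+0·τ²+-61/666·τ³=-12647/4736

  seg 0: a=-4 b=135/74 c=0 d=-61/666
  seg 1: a=-1 b=-24/37 c=-61/74 d=157/666
  seg 2: a=-4 b=57/74 c=48/37 d=-8/37
S(3/4) = -12647/4736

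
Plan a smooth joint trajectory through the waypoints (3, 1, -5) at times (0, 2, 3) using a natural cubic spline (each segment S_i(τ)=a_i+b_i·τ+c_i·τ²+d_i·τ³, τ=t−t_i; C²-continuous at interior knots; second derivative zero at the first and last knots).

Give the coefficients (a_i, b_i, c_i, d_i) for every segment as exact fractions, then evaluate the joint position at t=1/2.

Δ: Δ0=-1, Δ1=-6
row 1: diag=6, rhs=-30; c'=1/6, d'=-5
back: M1=-5
M: M0=0, M1=-5, M2=0
seg 0: a=3, c=M0/2=0, d=(M1−M0)/(6·2)=-5/12, b=Δ0−h0·(2M0+M1)/6=2/3
seg 1: a=1, c=M1/2=-5/2, d=(M2−M1)/(6·1)=5/6, b=Δ1−h1·(2M1+M2)/6=-13/3
t_q=1/2 → seg 0, τ=1/2; S=3+2/3·τ+0·τ²+-5/12·τ³=105/32

  seg 0: a=3 b=2/3 c=0 d=-5/12
  seg 1: a=1 b=-13/3 c=-5/2 d=5/6
S(1/2) = 105/32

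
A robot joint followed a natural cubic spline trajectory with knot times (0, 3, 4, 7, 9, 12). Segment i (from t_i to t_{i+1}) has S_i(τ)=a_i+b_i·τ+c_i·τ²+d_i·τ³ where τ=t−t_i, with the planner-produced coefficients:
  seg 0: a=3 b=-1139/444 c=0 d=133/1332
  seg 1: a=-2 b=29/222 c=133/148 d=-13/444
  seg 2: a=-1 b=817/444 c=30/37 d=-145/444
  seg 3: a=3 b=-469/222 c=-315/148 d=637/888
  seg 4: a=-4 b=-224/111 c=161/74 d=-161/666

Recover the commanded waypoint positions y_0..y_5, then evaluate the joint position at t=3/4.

y_0=3 y_1=-2 y_2=-1 y_3=3 y_4=-4 y_5=3
S(3/4) = 10591/9472

y_0 = S_0(0) = a_0 = 3
y_1 = S_1(0) = a_1 = -2
y_2 = S_2(0) = a_2 = -1
y_3 = S_3(0) = a_3 = 3
y_4 = S_4(0) = a_4 = -4
y_5 = S_4(3) = 3
t_q=3/4 is in segment 0 (τ=3/4); S_0(τ)=10591/9472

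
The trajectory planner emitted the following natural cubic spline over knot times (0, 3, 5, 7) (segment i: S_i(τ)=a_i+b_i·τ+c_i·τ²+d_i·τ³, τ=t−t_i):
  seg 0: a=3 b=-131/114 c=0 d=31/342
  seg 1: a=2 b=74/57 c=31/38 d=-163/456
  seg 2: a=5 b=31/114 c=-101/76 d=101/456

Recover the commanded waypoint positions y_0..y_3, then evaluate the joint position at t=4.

y_0 = S_0(0) = a_0 = 3
y_1 = S_1(0) = a_1 = 2
y_2 = S_2(0) = a_2 = 5
y_3 = S_2(2) = 2
t_q=4 is in segment 1 (τ=1); S_1(τ)=571/152

y_0=3 y_1=2 y_2=5 y_3=2
S(4) = 571/152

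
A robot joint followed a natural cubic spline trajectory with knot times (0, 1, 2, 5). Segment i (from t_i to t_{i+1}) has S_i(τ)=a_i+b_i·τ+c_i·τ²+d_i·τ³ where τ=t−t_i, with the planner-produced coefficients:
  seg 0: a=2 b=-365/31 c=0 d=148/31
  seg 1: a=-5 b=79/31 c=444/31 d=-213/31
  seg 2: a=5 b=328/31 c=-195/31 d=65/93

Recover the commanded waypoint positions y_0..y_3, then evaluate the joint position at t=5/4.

y_0=2 y_1=-5 y_2=5 y_3=-1
S(5/4) = -7093/1984

y_0 = S_0(0) = a_0 = 2
y_1 = S_1(0) = a_1 = -5
y_2 = S_2(0) = a_2 = 5
y_3 = S_2(3) = -1
t_q=5/4 is in segment 1 (τ=1/4); S_1(τ)=-7093/1984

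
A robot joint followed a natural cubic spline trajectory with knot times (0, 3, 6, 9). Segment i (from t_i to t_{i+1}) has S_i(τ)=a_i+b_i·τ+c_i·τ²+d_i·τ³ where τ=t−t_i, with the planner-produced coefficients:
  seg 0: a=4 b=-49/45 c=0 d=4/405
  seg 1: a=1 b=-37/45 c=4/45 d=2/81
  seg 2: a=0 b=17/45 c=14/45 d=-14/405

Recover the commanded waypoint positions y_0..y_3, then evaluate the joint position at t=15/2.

y_0 = S_0(0) = a_0 = 4
y_1 = S_1(0) = a_1 = 1
y_2 = S_2(0) = a_2 = 0
y_3 = S_2(3) = 3
t_q=15/2 is in segment 2 (τ=3/2); S_2(τ)=23/20

y_0=4 y_1=1 y_2=0 y_3=3
S(15/2) = 23/20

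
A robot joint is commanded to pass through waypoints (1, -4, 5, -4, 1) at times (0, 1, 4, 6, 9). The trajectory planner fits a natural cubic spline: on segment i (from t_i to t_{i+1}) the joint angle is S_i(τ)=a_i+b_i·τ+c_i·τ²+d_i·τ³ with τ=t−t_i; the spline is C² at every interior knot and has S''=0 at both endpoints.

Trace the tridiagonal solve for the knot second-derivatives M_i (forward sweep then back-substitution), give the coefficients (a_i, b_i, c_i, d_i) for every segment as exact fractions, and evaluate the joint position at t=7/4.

  seg 0: a=1 b=-2210/339 c=0 d=515/339
  seg 1: a=-4 b=-665/339 c=515/113 d=-2953/3051
  seg 2: a=5 b=-254/339 c=-1408/339 d=3089/2712
  seg 3: a=-4 b=-835/226 c=3635/1356 d=-3635/12204
S(7/4) = -23981/7232

Δ: Δ0=-5, Δ1=3, Δ2=-9/2, Δ3=5/3
row 1: diag=8, rhs=48; c'=3/8, d'=6
row 2: denom=10−3·3/8=71/8; d'=(-45−3·6)/(71/8)=-504/71
row 3: denom=10−2·16/71=678/71; d'=(37−2·-504/71)/(678/71)=3635/678
back: M3=3635/678
back: M2=-504/71−16/71·3635/678=-2816/339
back: M1=6−3/8·-2816/339=1030/113
M: M0=0, M1=1030/113, M2=-2816/339, M3=3635/678, M4=0
seg 0: a=1, c=M0/2=0, d=(M1−M0)/(6·1)=515/339, b=Δ0−h0·(2M0+M1)/6=-2210/339
seg 1: a=-4, c=M1/2=515/113, d=(M2−M1)/(6·3)=-2953/3051, b=Δ1−h1·(2M1+M2)/6=-665/339
seg 2: a=5, c=M2/2=-1408/339, d=(M3−M2)/(6·2)=3089/2712, b=Δ2−h2·(2M2+M3)/6=-254/339
seg 3: a=-4, c=M3/2=3635/1356, d=(M4−M3)/(6·3)=-3635/12204, b=Δ3−h3·(2M3+M4)/6=-835/226
t_q=7/4 → seg 1, τ=3/4; S=-4+-665/339·τ+515/113·τ²+-2953/3051·τ³=-23981/7232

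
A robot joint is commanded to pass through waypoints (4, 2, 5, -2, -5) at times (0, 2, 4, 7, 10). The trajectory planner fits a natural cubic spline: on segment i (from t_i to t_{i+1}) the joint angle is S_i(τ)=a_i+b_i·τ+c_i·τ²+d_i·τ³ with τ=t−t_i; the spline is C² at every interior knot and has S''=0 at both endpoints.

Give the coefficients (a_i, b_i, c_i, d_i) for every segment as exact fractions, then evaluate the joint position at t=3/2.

  seg 0: a=4 b=-319/168 c=0 d=151/672
  seg 1: a=2 b=67/84 c=151/112 d=-335/672
  seg 2: a=5 b=5/24 c=-23/14 d=401/1512
  seg 3: a=-2 b=-209/84 c=125/168 d=-125/1512
S(3/2) = 489/256

Δ: Δ0=-1, Δ1=3/2, Δ2=-7/3, Δ3=-1
row 1: diag=8, rhs=15; c'=1/4, d'=15/8
row 2: denom=10−2·1/4=19/2; d'=(-23−2·15/8)/(19/2)=-107/38
row 3: denom=12−3·6/19=210/19; d'=(8−3·-107/38)/(210/19)=125/84
back: M3=125/84
back: M2=-107/38−6/19·125/84=-23/7
back: M1=15/8−1/4·-23/7=151/56
M: M0=0, M1=151/56, M2=-23/7, M3=125/84, M4=0
seg 0: a=4, c=M0/2=0, d=(M1−M0)/(6·2)=151/672, b=Δ0−h0·(2M0+M1)/6=-319/168
seg 1: a=2, c=M1/2=151/112, d=(M2−M1)/(6·2)=-335/672, b=Δ1−h1·(2M1+M2)/6=67/84
seg 2: a=5, c=M2/2=-23/14, d=(M3−M2)/(6·3)=401/1512, b=Δ2−h2·(2M2+M3)/6=5/24
seg 3: a=-2, c=M3/2=125/168, d=(M4−M3)/(6·3)=-125/1512, b=Δ3−h3·(2M3+M4)/6=-209/84
t_q=3/2 → seg 0, τ=3/2; S=4+-319/168·τ+0·τ²+151/672·τ³=489/256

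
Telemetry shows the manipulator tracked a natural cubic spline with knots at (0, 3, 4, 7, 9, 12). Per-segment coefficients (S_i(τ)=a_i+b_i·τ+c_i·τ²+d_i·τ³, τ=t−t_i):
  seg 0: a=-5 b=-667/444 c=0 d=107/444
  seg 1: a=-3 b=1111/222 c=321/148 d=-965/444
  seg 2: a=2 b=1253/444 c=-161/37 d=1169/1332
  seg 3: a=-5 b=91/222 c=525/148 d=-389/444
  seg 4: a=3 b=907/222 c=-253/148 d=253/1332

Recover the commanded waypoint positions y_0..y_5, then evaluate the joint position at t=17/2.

y_0=-5 y_1=-3 y_2=2 y_3=-5 y_4=3 y_5=5
S(17/2) = 757/1184

y_0 = S_0(0) = a_0 = -5
y_1 = S_1(0) = a_1 = -3
y_2 = S_2(0) = a_2 = 2
y_3 = S_3(0) = a_3 = -5
y_4 = S_4(0) = a_4 = 3
y_5 = S_4(3) = 5
t_q=17/2 is in segment 3 (τ=3/2); S_3(τ)=757/1184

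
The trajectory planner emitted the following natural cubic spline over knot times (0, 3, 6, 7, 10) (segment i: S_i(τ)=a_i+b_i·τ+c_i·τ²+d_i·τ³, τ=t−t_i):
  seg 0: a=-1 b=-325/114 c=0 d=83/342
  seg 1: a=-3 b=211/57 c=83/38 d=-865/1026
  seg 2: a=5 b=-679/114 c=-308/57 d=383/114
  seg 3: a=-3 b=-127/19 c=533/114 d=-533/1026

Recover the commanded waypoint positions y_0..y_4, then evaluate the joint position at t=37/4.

y_0=-1 y_1=-3 y_2=5 y_3=-3 y_4=5
S(37/4) = -699/2432

y_0 = S_0(0) = a_0 = -1
y_1 = S_1(0) = a_1 = -3
y_2 = S_2(0) = a_2 = 5
y_3 = S_3(0) = a_3 = -3
y_4 = S_3(3) = 5
t_q=37/4 is in segment 3 (τ=9/4); S_3(τ)=-699/2432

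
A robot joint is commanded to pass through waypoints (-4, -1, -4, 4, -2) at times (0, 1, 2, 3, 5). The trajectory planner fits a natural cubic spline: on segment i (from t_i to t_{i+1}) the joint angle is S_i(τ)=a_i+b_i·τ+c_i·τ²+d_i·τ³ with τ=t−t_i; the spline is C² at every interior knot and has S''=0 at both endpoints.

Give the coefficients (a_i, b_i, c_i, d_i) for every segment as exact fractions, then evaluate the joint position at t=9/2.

Δ: Δ0=3, Δ1=-3, Δ2=8, Δ3=-3
row 1: diag=4, rhs=-36; c'=1/4, d'=-9
row 2: denom=4−1·1/4=15/4; d'=(66−1·-9)/(15/4)=20
row 3: denom=6−1·4/15=86/15; d'=(-66−1·20)/(86/15)=-15
back: M3=-15
back: M2=20−4/15·-15=24
back: M1=-9−1/4·24=-15
M: M0=0, M1=-15, M2=24, M3=-15, M4=0
seg 0: a=-4, c=M0/2=0, d=(M1−M0)/(6·1)=-5/2, b=Δ0−h0·(2M0+M1)/6=11/2
seg 1: a=-1, c=M1/2=-15/2, d=(M2−M1)/(6·1)=13/2, b=Δ1−h1·(2M1+M2)/6=-2
seg 2: a=-4, c=M2/2=12, d=(M3−M2)/(6·1)=-13/2, b=Δ2−h2·(2M2+M3)/6=5/2
seg 3: a=4, c=M3/2=-15/2, d=(M4−M3)/(6·2)=5/4, b=Δ3−h3·(2M3+M4)/6=7
t_q=9/2 → seg 3, τ=3/2; S=4+7·τ+-15/2·τ²+5/4·τ³=59/32

  seg 0: a=-4 b=11/2 c=0 d=-5/2
  seg 1: a=-1 b=-2 c=-15/2 d=13/2
  seg 2: a=-4 b=5/2 c=12 d=-13/2
  seg 3: a=4 b=7 c=-15/2 d=5/4
S(9/2) = 59/32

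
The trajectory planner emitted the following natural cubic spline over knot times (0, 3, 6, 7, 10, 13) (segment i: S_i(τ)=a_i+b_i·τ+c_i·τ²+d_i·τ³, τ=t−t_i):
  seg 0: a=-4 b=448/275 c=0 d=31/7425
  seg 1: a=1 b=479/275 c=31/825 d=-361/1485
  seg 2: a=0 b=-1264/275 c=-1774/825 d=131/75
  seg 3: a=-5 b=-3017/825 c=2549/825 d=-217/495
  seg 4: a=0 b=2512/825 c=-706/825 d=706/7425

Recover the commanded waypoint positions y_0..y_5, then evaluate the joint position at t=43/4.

y_0 = S_0(0) = a_0 = -4
y_1 = S_1(0) = a_1 = 1
y_2 = S_2(0) = a_2 = 0
y_3 = S_3(0) = a_3 = -5
y_4 = S_4(0) = a_4 = 0
y_5 = S_4(3) = 4
t_q=43/4 is in segment 4 (τ=3/4); S_4(τ)=16213/8800

y_0=-4 y_1=1 y_2=0 y_3=-5 y_4=0 y_5=4
S(43/4) = 16213/8800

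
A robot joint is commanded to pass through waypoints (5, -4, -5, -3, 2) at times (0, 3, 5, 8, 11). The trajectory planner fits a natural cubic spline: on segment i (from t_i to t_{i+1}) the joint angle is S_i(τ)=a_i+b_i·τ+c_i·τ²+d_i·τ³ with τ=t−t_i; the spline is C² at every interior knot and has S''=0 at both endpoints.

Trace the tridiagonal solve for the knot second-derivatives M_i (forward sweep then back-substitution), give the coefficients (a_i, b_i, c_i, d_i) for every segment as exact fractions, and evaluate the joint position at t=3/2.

Δ: Δ0=-3, Δ1=-1/2, Δ2=2/3, Δ3=5/3
row 1: diag=10, rhs=15; c'=1/5, d'=3/2
row 2: denom=10−2·1/5=48/5; d'=(7−2·3/2)/(48/5)=5/12
row 3: denom=12−3·5/16=177/16; d'=(6−3·5/12)/(177/16)=76/177
back: M3=76/177
back: M2=5/12−5/16·76/177=50/177
back: M1=3/2−1/5·50/177=511/354
M: M0=0, M1=511/354, M2=50/177, M3=76/177, M4=0
seg 0: a=5, c=M0/2=0, d=(M1−M0)/(6·3)=511/6372, b=Δ0−h0·(2M0+M1)/6=-2635/708
seg 1: a=-4, c=M1/2=511/708, d=(M2−M1)/(6·2)=-137/1416, b=Δ1−h1·(2M1+M2)/6=-551/354
seg 2: a=-5, c=M2/2=25/177, d=(M3−M2)/(6·3)=13/1593, b=Δ2−h2·(2M2+M3)/6=10/59
seg 3: a=-3, c=M3/2=38/177, d=(M4−M3)/(6·3)=-38/1593, b=Δ3−h3·(2M3+M4)/6=73/59
t_q=3/2 → seg 0, τ=3/2; S=5+-2635/708·τ+0·τ²+511/6372·τ³=-589/1888

  seg 0: a=5 b=-2635/708 c=0 d=511/6372
  seg 1: a=-4 b=-551/354 c=511/708 d=-137/1416
  seg 2: a=-5 b=10/59 c=25/177 d=13/1593
  seg 3: a=-3 b=73/59 c=38/177 d=-38/1593
S(3/2) = -589/1888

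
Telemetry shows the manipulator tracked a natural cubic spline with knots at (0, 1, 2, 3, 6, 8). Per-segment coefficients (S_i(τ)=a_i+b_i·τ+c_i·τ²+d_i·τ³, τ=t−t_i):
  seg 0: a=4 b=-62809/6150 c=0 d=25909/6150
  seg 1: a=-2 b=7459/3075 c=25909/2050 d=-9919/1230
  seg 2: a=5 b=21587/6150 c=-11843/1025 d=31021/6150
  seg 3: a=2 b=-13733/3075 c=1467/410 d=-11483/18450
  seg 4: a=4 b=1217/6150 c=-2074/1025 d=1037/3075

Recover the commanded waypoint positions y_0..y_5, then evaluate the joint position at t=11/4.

y_0=4 y_1=-2 y_2=5 y_3=2 y_4=4 y_5=-1
S(11/4) = 85577/26240

y_0 = S_0(0) = a_0 = 4
y_1 = S_1(0) = a_1 = -2
y_2 = S_2(0) = a_2 = 5
y_3 = S_3(0) = a_3 = 2
y_4 = S_4(0) = a_4 = 4
y_5 = S_4(2) = -1
t_q=11/4 is in segment 2 (τ=3/4); S_2(τ)=85577/26240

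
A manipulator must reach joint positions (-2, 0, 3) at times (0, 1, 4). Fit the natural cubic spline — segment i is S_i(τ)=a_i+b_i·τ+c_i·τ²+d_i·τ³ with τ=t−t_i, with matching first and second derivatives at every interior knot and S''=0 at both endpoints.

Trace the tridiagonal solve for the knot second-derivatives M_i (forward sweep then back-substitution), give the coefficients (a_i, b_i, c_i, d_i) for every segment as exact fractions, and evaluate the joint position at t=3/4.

  seg 0: a=-2 b=17/8 c=0 d=-1/8
  seg 1: a=0 b=7/4 c=-3/8 d=1/24
S(3/4) = -235/512

Δ: Δ0=2, Δ1=1
row 1: diag=8, rhs=-6; c'=3/8, d'=-3/4
back: M1=-3/4
M: M0=0, M1=-3/4, M2=0
seg 0: a=-2, c=M0/2=0, d=(M1−M0)/(6·1)=-1/8, b=Δ0−h0·(2M0+M1)/6=17/8
seg 1: a=0, c=M1/2=-3/8, d=(M2−M1)/(6·3)=1/24, b=Δ1−h1·(2M1+M2)/6=7/4
t_q=3/4 → seg 0, τ=3/4; S=-2+17/8·τ+0·τ²+-1/8·τ³=-235/512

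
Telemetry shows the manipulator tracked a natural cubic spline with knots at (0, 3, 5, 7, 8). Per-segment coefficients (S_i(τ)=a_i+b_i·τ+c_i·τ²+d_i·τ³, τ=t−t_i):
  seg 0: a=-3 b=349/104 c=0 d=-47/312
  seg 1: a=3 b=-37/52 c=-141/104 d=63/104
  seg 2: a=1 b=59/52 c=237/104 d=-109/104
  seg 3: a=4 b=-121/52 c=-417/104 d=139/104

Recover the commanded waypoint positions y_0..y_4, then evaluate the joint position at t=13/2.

y_0=-3 y_1=3 y_2=1 y_3=4 y_4=-1
S(13/2) = 3571/832

y_0 = S_0(0) = a_0 = -3
y_1 = S_1(0) = a_1 = 3
y_2 = S_2(0) = a_2 = 1
y_3 = S_3(0) = a_3 = 4
y_4 = S_3(1) = -1
t_q=13/2 is in segment 2 (τ=3/2); S_2(τ)=3571/832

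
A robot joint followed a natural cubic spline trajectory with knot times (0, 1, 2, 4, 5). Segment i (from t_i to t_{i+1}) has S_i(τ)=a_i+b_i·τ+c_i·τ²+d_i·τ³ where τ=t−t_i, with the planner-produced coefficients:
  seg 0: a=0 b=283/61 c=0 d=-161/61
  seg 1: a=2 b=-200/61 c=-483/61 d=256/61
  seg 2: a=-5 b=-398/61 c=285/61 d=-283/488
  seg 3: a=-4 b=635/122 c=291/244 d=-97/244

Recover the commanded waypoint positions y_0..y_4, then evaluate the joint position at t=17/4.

y_0=0 y_1=2 y_2=-5 y_3=-4 y_4=2
S(17/4) = -41077/15616

y_0 = S_0(0) = a_0 = 0
y_1 = S_1(0) = a_1 = 2
y_2 = S_2(0) = a_2 = -5
y_3 = S_3(0) = a_3 = -4
y_4 = S_3(1) = 2
t_q=17/4 is in segment 3 (τ=1/4); S_3(τ)=-41077/15616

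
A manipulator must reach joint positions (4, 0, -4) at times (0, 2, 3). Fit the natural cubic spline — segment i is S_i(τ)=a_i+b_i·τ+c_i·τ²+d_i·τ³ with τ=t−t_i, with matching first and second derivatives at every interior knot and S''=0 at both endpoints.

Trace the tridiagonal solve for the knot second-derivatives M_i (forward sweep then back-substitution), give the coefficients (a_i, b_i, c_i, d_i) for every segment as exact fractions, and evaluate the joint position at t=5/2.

Δ: Δ0=-2, Δ1=-4
row 1: diag=6, rhs=-12; c'=1/6, d'=-2
back: M1=-2
M: M0=0, M1=-2, M2=0
seg 0: a=4, c=M0/2=0, d=(M1−M0)/(6·2)=-1/6, b=Δ0−h0·(2M0+M1)/6=-4/3
seg 1: a=0, c=M1/2=-1, d=(M2−M1)/(6·1)=1/3, b=Δ1−h1·(2M1+M2)/6=-10/3
t_q=5/2 → seg 1, τ=1/2; S=0+-10/3·τ+-1·τ²+1/3·τ³=-15/8

  seg 0: a=4 b=-4/3 c=0 d=-1/6
  seg 1: a=0 b=-10/3 c=-1 d=1/3
S(5/2) = -15/8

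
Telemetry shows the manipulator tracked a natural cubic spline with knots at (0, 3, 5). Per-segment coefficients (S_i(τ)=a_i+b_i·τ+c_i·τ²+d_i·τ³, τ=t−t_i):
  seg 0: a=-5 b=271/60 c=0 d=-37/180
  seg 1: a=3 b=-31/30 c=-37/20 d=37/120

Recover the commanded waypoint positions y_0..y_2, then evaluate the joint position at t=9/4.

y_0 = S_0(0) = a_0 = -5
y_1 = S_1(0) = a_1 = 3
y_2 = S_1(2) = -4
t_q=9/4 is in segment 0 (τ=9/4); S_0(τ)=3611/1280

y_0=-5 y_1=3 y_2=-4
S(9/4) = 3611/1280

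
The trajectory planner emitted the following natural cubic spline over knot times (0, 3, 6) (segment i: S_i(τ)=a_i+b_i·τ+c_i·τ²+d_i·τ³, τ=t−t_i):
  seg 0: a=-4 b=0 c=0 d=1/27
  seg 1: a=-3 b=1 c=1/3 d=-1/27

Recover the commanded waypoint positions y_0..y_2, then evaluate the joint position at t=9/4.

y_0 = S_0(0) = a_0 = -4
y_1 = S_1(0) = a_1 = -3
y_2 = S_1(3) = 2
t_q=9/4 is in segment 0 (τ=9/4); S_0(τ)=-229/64

y_0=-4 y_1=-3 y_2=2
S(9/4) = -229/64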